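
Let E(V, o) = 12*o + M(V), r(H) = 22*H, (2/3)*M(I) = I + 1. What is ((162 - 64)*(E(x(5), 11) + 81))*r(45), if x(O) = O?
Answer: 21538440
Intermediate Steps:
M(I) = 3/2 + 3*I/2 (M(I) = 3*(I + 1)/2 = 3*(1 + I)/2 = 3/2 + 3*I/2)
E(V, o) = 3/2 + 12*o + 3*V/2 (E(V, o) = 12*o + (3/2 + 3*V/2) = 3/2 + 12*o + 3*V/2)
((162 - 64)*(E(x(5), 11) + 81))*r(45) = ((162 - 64)*((3/2 + 12*11 + (3/2)*5) + 81))*(22*45) = (98*((3/2 + 132 + 15/2) + 81))*990 = (98*(141 + 81))*990 = (98*222)*990 = 21756*990 = 21538440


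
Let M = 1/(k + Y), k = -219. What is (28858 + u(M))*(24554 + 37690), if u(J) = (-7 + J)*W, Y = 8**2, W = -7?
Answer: 278889968448/155 ≈ 1.7993e+9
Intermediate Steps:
Y = 64
M = -1/155 (M = 1/(-219 + 64) = 1/(-155) = -1/155 ≈ -0.0064516)
u(J) = 49 - 7*J (u(J) = (-7 + J)*(-7) = 49 - 7*J)
(28858 + u(M))*(24554 + 37690) = (28858 + (49 - 7*(-1/155)))*(24554 + 37690) = (28858 + (49 + 7/155))*62244 = (28858 + 7602/155)*62244 = (4480592/155)*62244 = 278889968448/155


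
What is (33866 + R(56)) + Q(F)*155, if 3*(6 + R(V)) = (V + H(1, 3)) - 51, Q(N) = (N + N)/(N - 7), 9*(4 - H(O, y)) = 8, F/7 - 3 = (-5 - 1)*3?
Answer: 7377119/216 ≈ 34153.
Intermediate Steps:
F = -105 (F = 21 + 7*((-5 - 1)*3) = 21 + 7*(-6*3) = 21 + 7*(-18) = 21 - 126 = -105)
H(O, y) = 28/9 (H(O, y) = 4 - ⅑*8 = 4 - 8/9 = 28/9)
Q(N) = 2*N/(-7 + N) (Q(N) = (2*N)/(-7 + N) = 2*N/(-7 + N))
R(V) = -593/27 + V/3 (R(V) = -6 + ((V + 28/9) - 51)/3 = -6 + ((28/9 + V) - 51)/3 = -6 + (-431/9 + V)/3 = -6 + (-431/27 + V/3) = -593/27 + V/3)
(33866 + R(56)) + Q(F)*155 = (33866 + (-593/27 + (⅓)*56)) + (2*(-105)/(-7 - 105))*155 = (33866 + (-593/27 + 56/3)) + (2*(-105)/(-112))*155 = (33866 - 89/27) + (2*(-105)*(-1/112))*155 = 914293/27 + (15/8)*155 = 914293/27 + 2325/8 = 7377119/216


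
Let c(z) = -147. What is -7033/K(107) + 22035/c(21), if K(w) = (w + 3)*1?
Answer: -1152567/5390 ≈ -213.83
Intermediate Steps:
K(w) = 3 + w (K(w) = (3 + w)*1 = 3 + w)
-7033/K(107) + 22035/c(21) = -7033/(3 + 107) + 22035/(-147) = -7033/110 + 22035*(-1/147) = -7033*1/110 - 7345/49 = -7033/110 - 7345/49 = -1152567/5390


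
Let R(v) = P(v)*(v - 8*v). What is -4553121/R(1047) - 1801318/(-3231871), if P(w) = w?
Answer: 9512482247875/8266547513091 ≈ 1.1507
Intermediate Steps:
R(v) = -7*v**2 (R(v) = v*(v - 8*v) = v*(-7*v) = -7*v**2)
-4553121/R(1047) - 1801318/(-3231871) = -4553121/((-7*1047**2)) - 1801318/(-3231871) = -4553121/((-7*1096209)) - 1801318*(-1/3231871) = -4553121/(-7673463) + 1801318/3231871 = -4553121*(-1/7673463) + 1801318/3231871 = 1517707/2557821 + 1801318/3231871 = 9512482247875/8266547513091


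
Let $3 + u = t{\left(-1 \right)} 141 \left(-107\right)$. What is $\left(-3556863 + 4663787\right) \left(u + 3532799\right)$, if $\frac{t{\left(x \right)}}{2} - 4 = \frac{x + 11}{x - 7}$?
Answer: $3818685786370$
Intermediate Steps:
$t{\left(x \right)} = 8 + \frac{2 \left(11 + x\right)}{-7 + x}$ ($t{\left(x \right)} = 8 + 2 \frac{x + 11}{x - 7} = 8 + 2 \frac{11 + x}{-7 + x} = 8 + \frac{2 \left(11 + x\right)}{-7 + x}$)
$u = - \frac{165963}{2}$ ($u = -3 + \frac{2 \left(-17 + 5 \left(-1\right)\right)}{-7 - 1} \cdot 141 \left(-107\right) = -3 + \frac{2 \left(-17 - 5\right)}{-8} \cdot 141 \left(-107\right) = -3 + 2 \left(- \frac{1}{8}\right) \left(-22\right) 141 \left(-107\right) = -3 + \frac{11}{2} \cdot 141 \left(-107\right) = -3 + \frac{1551}{2} \left(-107\right) = -3 - \frac{165957}{2} = - \frac{165963}{2} \approx -82982.0$)
$\left(-3556863 + 4663787\right) \left(u + 3532799\right) = \left(-3556863 + 4663787\right) \left(- \frac{165963}{2} + 3532799\right) = 1106924 \cdot \frac{6899635}{2} = 3818685786370$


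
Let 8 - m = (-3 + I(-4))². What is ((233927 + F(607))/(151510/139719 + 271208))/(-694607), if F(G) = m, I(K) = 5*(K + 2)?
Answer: -16330775877/13160393079849817 ≈ -1.2409e-6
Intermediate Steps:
I(K) = 10 + 5*K (I(K) = 5*(2 + K) = 10 + 5*K)
m = -161 (m = 8 - (-3 + (10 + 5*(-4)))² = 8 - (-3 + (10 - 20))² = 8 - (-3 - 10)² = 8 - 1*(-13)² = 8 - 1*169 = 8 - 169 = -161)
F(G) = -161
((233927 + F(607))/(151510/139719 + 271208))/(-694607) = ((233927 - 161)/(151510/139719 + 271208))/(-694607) = (233766/(151510*(1/139719) + 271208))*(-1/694607) = (233766/(151510/139719 + 271208))*(-1/694607) = (233766/(37893062062/139719))*(-1/694607) = (233766*(139719/37893062062))*(-1/694607) = (16330775877/18946531031)*(-1/694607) = -16330775877/13160393079849817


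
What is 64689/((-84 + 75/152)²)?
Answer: 498191552/53704083 ≈ 9.2766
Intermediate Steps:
64689/((-84 + 75/152)²) = 64689/((-12693/152)²) = 64689/(161112249/23104) = 64689*(23104/161112249) = 498191552/53704083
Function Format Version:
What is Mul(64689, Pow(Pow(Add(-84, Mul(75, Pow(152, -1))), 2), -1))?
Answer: Rational(498191552, 53704083) ≈ 9.2766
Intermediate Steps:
Mul(64689, Pow(Pow(Add(-84, Mul(75, Pow(152, -1))), 2), -1)) = Mul(64689, Pow(Pow(Add(-84, Mul(75, Rational(1, 152))), 2), -1)) = Mul(64689, Pow(Pow(Add(-84, Rational(75, 152)), 2), -1)) = Mul(64689, Pow(Pow(Rational(-12693, 152), 2), -1)) = Mul(64689, Pow(Rational(161112249, 23104), -1)) = Mul(64689, Rational(23104, 161112249)) = Rational(498191552, 53704083)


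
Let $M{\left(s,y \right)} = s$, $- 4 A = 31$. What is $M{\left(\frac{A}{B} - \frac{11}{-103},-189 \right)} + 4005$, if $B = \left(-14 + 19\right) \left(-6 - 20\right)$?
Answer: $\frac{214516713}{53560} \approx 4005.2$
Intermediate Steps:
$A = - \frac{31}{4}$ ($A = \left(- \frac{1}{4}\right) 31 = - \frac{31}{4} \approx -7.75$)
$B = -130$ ($B = 5 \left(-26\right) = -130$)
$M{\left(\frac{A}{B} - \frac{11}{-103},-189 \right)} + 4005 = \left(- \frac{31}{4 \left(-130\right)} - \frac{11}{-103}\right) + 4005 = \left(\left(- \frac{31}{4}\right) \left(- \frac{1}{130}\right) - - \frac{11}{103}\right) + 4005 = \left(\frac{31}{520} + \frac{11}{103}\right) + 4005 = \frac{8913}{53560} + 4005 = \frac{214516713}{53560}$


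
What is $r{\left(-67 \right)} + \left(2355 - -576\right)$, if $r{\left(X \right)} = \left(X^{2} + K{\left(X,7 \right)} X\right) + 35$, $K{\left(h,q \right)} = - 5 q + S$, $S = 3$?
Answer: $9599$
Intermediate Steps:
$K{\left(h,q \right)} = 3 - 5 q$ ($K{\left(h,q \right)} = - 5 q + 3 = 3 - 5 q$)
$r{\left(X \right)} = 35 + X^{2} - 32 X$ ($r{\left(X \right)} = \left(X^{2} + \left(3 - 35\right) X\right) + 35 = \left(X^{2} - 32 X\right) + 35 = 35 + X^{2} - 32 X$)
$r{\left(-67 \right)} + \left(2355 - -576\right) = \left(35 + \left(-67\right)^{2} - -2144\right) + \left(2355 - -576\right) = \left(35 + 4489 + 2144\right) + \left(2355 + 576\right) = 6668 + 2931 = 9599$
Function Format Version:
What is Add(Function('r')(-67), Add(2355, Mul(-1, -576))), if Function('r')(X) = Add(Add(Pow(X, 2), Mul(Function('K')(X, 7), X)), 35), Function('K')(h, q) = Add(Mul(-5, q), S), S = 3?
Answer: 9599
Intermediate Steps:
Function('K')(h, q) = Add(3, Mul(-5, q)) (Function('K')(h, q) = Add(Mul(-5, q), 3) = Add(3, Mul(-5, q)))
Function('r')(X) = Add(35, Pow(X, 2), Mul(-32, X)) (Function('r')(X) = Add(Add(Pow(X, 2), Mul(Add(3, Mul(-5, 7)), X)), 35) = Add(Add(Pow(X, 2), Mul(Add(3, -35), X)), 35) = Add(Add(Pow(X, 2), Mul(-32, X)), 35) = Add(35, Pow(X, 2), Mul(-32, X)))
Add(Function('r')(-67), Add(2355, Mul(-1, -576))) = Add(Add(35, Pow(-67, 2), Mul(-32, -67)), Add(2355, Mul(-1, -576))) = Add(Add(35, 4489, 2144), Add(2355, 576)) = Add(6668, 2931) = 9599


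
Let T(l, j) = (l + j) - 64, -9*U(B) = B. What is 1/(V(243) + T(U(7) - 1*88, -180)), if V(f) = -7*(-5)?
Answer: -9/2680 ≈ -0.0033582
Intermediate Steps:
U(B) = -B/9
V(f) = 35
T(l, j) = -64 + j + l (T(l, j) = (j + l) - 64 = -64 + j + l)
1/(V(243) + T(U(7) - 1*88, -180)) = 1/(35 + (-64 - 180 + (-1/9*7 - 1*88))) = 1/(35 + (-64 - 180 + (-7/9 - 88))) = 1/(35 + (-64 - 180 - 799/9)) = 1/(35 - 2995/9) = 1/(-2680/9) = -9/2680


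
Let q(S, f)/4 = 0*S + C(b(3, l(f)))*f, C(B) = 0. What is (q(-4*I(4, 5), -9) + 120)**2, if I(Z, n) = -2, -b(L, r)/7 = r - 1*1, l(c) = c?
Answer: 14400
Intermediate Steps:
b(L, r) = 7 - 7*r (b(L, r) = -7*(r - 1*1) = -7*(r - 1) = -7*(-1 + r) = 7 - 7*r)
q(S, f) = 0 (q(S, f) = 4*(0*S + 0*f) = 4*(0 + 0) = 4*0 = 0)
(q(-4*I(4, 5), -9) + 120)**2 = (0 + 120)**2 = 120**2 = 14400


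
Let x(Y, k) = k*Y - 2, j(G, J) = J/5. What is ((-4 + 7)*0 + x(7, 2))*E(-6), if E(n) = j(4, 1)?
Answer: 12/5 ≈ 2.4000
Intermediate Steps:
j(G, J) = J/5 (j(G, J) = J*(1/5) = J/5)
x(Y, k) = -2 + Y*k (x(Y, k) = Y*k - 2 = -2 + Y*k)
E(n) = 1/5 (E(n) = (1/5)*1 = 1/5)
((-4 + 7)*0 + x(7, 2))*E(-6) = ((-4 + 7)*0 + (-2 + 7*2))*(1/5) = (3*0 + (-2 + 14))*(1/5) = (0 + 12)*(1/5) = 12*(1/5) = 12/5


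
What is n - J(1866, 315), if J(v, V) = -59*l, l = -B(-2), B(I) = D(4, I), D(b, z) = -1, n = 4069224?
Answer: 4069283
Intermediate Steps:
B(I) = -1
l = 1 (l = -1*(-1) = 1)
J(v, V) = -59 (J(v, V) = -59*1 = -59)
n - J(1866, 315) = 4069224 - 1*(-59) = 4069224 + 59 = 4069283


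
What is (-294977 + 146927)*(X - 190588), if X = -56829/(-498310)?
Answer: 1406058231122055/49831 ≈ 2.8217e+10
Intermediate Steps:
X = 56829/498310 (X = -56829*(-1/498310) = 56829/498310 ≈ 0.11404)
(-294977 + 146927)*(X - 190588) = (-294977 + 146927)*(56829/498310 - 190588) = -148050*(-94971849451/498310) = 1406058231122055/49831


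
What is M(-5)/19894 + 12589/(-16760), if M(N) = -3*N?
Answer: -125097083/166711720 ≈ -0.75038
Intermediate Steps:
M(-5)/19894 + 12589/(-16760) = -3*(-5)/19894 + 12589/(-16760) = 15*(1/19894) + 12589*(-1/16760) = 15/19894 - 12589/16760 = -125097083/166711720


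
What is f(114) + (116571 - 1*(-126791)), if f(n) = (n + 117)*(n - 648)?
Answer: 120008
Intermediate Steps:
f(n) = (-648 + n)*(117 + n) (f(n) = (117 + n)*(-648 + n) = (-648 + n)*(117 + n))
f(114) + (116571 - 1*(-126791)) = (-75816 + 114**2 - 531*114) + (116571 - 1*(-126791)) = (-75816 + 12996 - 60534) + (116571 + 126791) = -123354 + 243362 = 120008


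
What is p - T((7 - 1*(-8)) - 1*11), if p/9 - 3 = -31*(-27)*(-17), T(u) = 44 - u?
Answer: -128074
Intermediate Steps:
p = -128034 (p = 27 + 9*(-31*(-27)*(-17)) = 27 + 9*(837*(-17)) = 27 + 9*(-14229) = 27 - 128061 = -128034)
p - T((7 - 1*(-8)) - 1*11) = -128034 - (44 - ((7 - 1*(-8)) - 1*11)) = -128034 - (44 - ((7 + 8) - 11)) = -128034 - (44 - (15 - 11)) = -128034 - (44 - 1*4) = -128034 - (44 - 4) = -128034 - 1*40 = -128034 - 40 = -128074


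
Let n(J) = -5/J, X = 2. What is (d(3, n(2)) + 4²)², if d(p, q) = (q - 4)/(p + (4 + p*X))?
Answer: 961/4 ≈ 240.25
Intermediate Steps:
d(p, q) = (-4 + q)/(4 + 3*p) (d(p, q) = (q - 4)/(p + (4 + p*2)) = (-4 + q)/(p + (4 + 2*p)) = (-4 + q)/(4 + 3*p))
(d(3, n(2)) + 4²)² = ((-4 - 5/2)/(4 + 3*3) + 4²)² = ((-4 - 5*½)/(4 + 9) + 16)² = ((-4 - 5/2)/13 + 16)² = ((1/13)*(-13/2) + 16)² = (-½ + 16)² = (31/2)² = 961/4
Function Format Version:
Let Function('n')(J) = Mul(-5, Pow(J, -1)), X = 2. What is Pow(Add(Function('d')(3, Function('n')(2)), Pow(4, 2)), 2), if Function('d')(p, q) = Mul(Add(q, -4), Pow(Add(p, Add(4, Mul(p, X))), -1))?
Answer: Rational(961, 4) ≈ 240.25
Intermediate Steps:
Function('d')(p, q) = Mul(Pow(Add(4, Mul(3, p)), -1), Add(-4, q)) (Function('d')(p, q) = Mul(Add(q, -4), Pow(Add(p, Add(4, Mul(p, 2))), -1)) = Mul(Add(-4, q), Pow(Add(p, Add(4, Mul(2, p))), -1)) = Mul(Add(-4, q), Pow(Add(4, Mul(3, p)), -1)) = Mul(Pow(Add(4, Mul(3, p)), -1), Add(-4, q)))
Pow(Add(Function('d')(3, Function('n')(2)), Pow(4, 2)), 2) = Pow(Add(Mul(Pow(Add(4, Mul(3, 3)), -1), Add(-4, Mul(-5, Pow(2, -1)))), Pow(4, 2)), 2) = Pow(Add(Mul(Pow(Add(4, 9), -1), Add(-4, Mul(-5, Rational(1, 2)))), 16), 2) = Pow(Add(Mul(Pow(13, -1), Add(-4, Rational(-5, 2))), 16), 2) = Pow(Add(Mul(Rational(1, 13), Rational(-13, 2)), 16), 2) = Pow(Add(Rational(-1, 2), 16), 2) = Pow(Rational(31, 2), 2) = Rational(961, 4)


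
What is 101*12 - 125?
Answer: 1087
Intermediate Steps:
101*12 - 125 = 1212 - 125 = 1087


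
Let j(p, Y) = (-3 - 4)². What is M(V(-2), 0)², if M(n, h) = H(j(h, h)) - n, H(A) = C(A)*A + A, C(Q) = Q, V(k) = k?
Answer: 6012304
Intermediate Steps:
j(p, Y) = 49 (j(p, Y) = (-7)² = 49)
H(A) = A + A² (H(A) = A*A + A = A² + A = A + A²)
M(n, h) = 2450 - n (M(n, h) = 49*(1 + 49) - n = 49*50 - n = 2450 - n)
M(V(-2), 0)² = (2450 - 1*(-2))² = (2450 + 2)² = 2452² = 6012304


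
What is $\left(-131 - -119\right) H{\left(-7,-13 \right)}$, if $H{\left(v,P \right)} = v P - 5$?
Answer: $-1032$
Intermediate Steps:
$H{\left(v,P \right)} = -5 + P v$ ($H{\left(v,P \right)} = P v - 5 = -5 + P v$)
$\left(-131 - -119\right) H{\left(-7,-13 \right)} = \left(-131 - -119\right) \left(-5 - -91\right) = \left(-131 + 119\right) \left(-5 + 91\right) = \left(-12\right) 86 = -1032$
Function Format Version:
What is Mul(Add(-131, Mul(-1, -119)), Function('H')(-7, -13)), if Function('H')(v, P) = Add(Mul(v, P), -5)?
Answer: -1032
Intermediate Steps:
Function('H')(v, P) = Add(-5, Mul(P, v)) (Function('H')(v, P) = Add(Mul(P, v), -5) = Add(-5, Mul(P, v)))
Mul(Add(-131, Mul(-1, -119)), Function('H')(-7, -13)) = Mul(Add(-131, Mul(-1, -119)), Add(-5, Mul(-13, -7))) = Mul(Add(-131, 119), Add(-5, 91)) = Mul(-12, 86) = -1032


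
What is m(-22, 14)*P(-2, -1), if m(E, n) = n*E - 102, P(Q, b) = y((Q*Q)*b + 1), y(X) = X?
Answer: 1230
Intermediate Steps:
P(Q, b) = 1 + b*Q**2 (P(Q, b) = (Q*Q)*b + 1 = Q**2*b + 1 = b*Q**2 + 1 = 1 + b*Q**2)
m(E, n) = -102 + E*n (m(E, n) = E*n - 102 = -102 + E*n)
m(-22, 14)*P(-2, -1) = (-102 - 22*14)*(1 - 1*(-2)**2) = (-102 - 308)*(1 - 1*4) = -410*(1 - 4) = -410*(-3) = 1230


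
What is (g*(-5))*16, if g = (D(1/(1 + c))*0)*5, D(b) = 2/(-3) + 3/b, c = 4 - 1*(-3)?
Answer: 0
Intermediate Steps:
c = 7 (c = 4 + 3 = 7)
D(b) = -⅔ + 3/b (D(b) = 2*(-⅓) + 3/b = -⅔ + 3/b)
g = 0 (g = ((-⅔ + 3/(1/(1 + 7)))*0)*5 = ((-⅔ + 3/(1/8))*0)*5 = ((-⅔ + 3/(⅛))*0)*5 = ((-⅔ + 3*8)*0)*5 = ((-⅔ + 24)*0)*5 = ((70/3)*0)*5 = 0*5 = 0)
(g*(-5))*16 = (0*(-5))*16 = 0*16 = 0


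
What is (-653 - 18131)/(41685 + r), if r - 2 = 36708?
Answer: -18784/78395 ≈ -0.23961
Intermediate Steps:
r = 36710 (r = 2 + 36708 = 36710)
(-653 - 18131)/(41685 + r) = (-653 - 18131)/(41685 + 36710) = -18784/78395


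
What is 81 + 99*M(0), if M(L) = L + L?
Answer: 81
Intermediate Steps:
M(L) = 2*L
81 + 99*M(0) = 81 + 99*(2*0) = 81 + 99*0 = 81 + 0 = 81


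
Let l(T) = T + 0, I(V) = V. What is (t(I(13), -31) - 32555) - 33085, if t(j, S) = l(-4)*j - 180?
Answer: -65872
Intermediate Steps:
l(T) = T
t(j, S) = -180 - 4*j (t(j, S) = -4*j - 180 = -180 - 4*j)
(t(I(13), -31) - 32555) - 33085 = ((-180 - 4*13) - 32555) - 33085 = ((-180 - 52) - 32555) - 33085 = (-232 - 32555) - 33085 = -32787 - 33085 = -65872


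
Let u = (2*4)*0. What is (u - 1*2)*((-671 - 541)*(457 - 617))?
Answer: -387840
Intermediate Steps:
u = 0 (u = 8*0 = 0)
(u - 1*2)*((-671 - 541)*(457 - 617)) = (0 - 1*2)*((-671 - 541)*(457 - 617)) = (0 - 2)*(-1212*(-160)) = -2*193920 = -387840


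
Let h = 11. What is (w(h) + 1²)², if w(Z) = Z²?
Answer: 14884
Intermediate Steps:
(w(h) + 1²)² = (11² + 1²)² = (121 + 1)² = 122² = 14884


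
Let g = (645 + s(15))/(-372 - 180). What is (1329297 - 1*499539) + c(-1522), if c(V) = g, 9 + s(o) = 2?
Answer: 229012889/276 ≈ 8.2976e+5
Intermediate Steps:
s(o) = -7 (s(o) = -9 + 2 = -7)
g = -319/276 (g = (645 - 7)/(-372 - 180) = 638/(-552) = 638*(-1/552) = -319/276 ≈ -1.1558)
c(V) = -319/276
(1329297 - 1*499539) + c(-1522) = (1329297 - 1*499539) - 319/276 = (1329297 - 499539) - 319/276 = 829758 - 319/276 = 229012889/276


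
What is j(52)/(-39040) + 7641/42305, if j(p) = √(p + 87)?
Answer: 7641/42305 - √139/39040 ≈ 0.18032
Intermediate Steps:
j(p) = √(87 + p)
j(52)/(-39040) + 7641/42305 = √(87 + 52)/(-39040) + 7641/42305 = √139*(-1/39040) + 7641*(1/42305) = -√139/39040 + 7641/42305 = 7641/42305 - √139/39040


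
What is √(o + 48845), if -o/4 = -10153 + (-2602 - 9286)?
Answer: √137009 ≈ 370.15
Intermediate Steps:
o = 88164 (o = -4*(-10153 + (-2602 - 9286)) = -4*(-10153 - 11888) = -4*(-22041) = 88164)
√(o + 48845) = √(88164 + 48845) = √137009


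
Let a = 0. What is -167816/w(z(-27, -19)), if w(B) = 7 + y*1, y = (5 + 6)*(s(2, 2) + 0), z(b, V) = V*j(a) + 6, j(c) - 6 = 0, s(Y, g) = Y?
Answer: -167816/29 ≈ -5786.8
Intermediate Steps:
j(c) = 6 (j(c) = 6 + 0 = 6)
z(b, V) = 6 + 6*V (z(b, V) = V*6 + 6 = 6*V + 6 = 6 + 6*V)
y = 22 (y = (5 + 6)*(2 + 0) = 11*2 = 22)
w(B) = 29 (w(B) = 7 + 22*1 = 7 + 22 = 29)
-167816/w(z(-27, -19)) = -167816/29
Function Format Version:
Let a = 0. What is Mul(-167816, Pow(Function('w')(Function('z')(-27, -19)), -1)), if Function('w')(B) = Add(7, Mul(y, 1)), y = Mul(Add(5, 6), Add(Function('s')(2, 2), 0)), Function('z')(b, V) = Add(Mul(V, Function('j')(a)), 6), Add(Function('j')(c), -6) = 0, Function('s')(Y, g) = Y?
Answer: Rational(-167816, 29) ≈ -5786.8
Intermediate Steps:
Function('j')(c) = 6 (Function('j')(c) = Add(6, 0) = 6)
Function('z')(b, V) = Add(6, Mul(6, V)) (Function('z')(b, V) = Add(Mul(V, 6), 6) = Add(Mul(6, V), 6) = Add(6, Mul(6, V)))
y = 22 (y = Mul(Add(5, 6), Add(2, 0)) = Mul(11, 2) = 22)
Function('w')(B) = 29 (Function('w')(B) = Add(7, Mul(22, 1)) = Add(7, 22) = 29)
Mul(-167816, Pow(Function('w')(Function('z')(-27, -19)), -1)) = Mul(-167816, Pow(29, -1)) = Mul(-167816, Rational(1, 29)) = Rational(-167816, 29)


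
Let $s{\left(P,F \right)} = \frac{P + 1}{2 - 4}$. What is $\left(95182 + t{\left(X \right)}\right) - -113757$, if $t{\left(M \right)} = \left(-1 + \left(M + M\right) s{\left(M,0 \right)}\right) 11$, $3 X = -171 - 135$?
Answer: $95606$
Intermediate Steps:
$s{\left(P,F \right)} = - \frac{1}{2} - \frac{P}{2}$ ($s{\left(P,F \right)} = \frac{1 + P}{-2} = \left(1 + P\right) \left(- \frac{1}{2}\right) = - \frac{1}{2} - \frac{P}{2}$)
$X = -102$ ($X = \frac{-171 - 135}{3} = \frac{1}{3} \left(-306\right) = -102$)
$t{\left(M \right)} = -11 + 22 M \left(- \frac{1}{2} - \frac{M}{2}\right)$ ($t{\left(M \right)} = \left(-1 + \left(M + M\right) \left(- \frac{1}{2} - \frac{M}{2}\right)\right) 11 = \left(-1 + 2 M \left(- \frac{1}{2} - \frac{M}{2}\right)\right) 11 = -11 + 22 M \left(- \frac{1}{2} - \frac{M}{2}\right)$)
$\left(95182 + t{\left(X \right)}\right) - -113757 = \left(95182 - \left(11 - 1122 \left(1 - 102\right)\right)\right) - -113757 = \left(95182 - \left(11 - -113322\right)\right) + 113757 = \left(95182 - 113333\right) + 113757 = -18151 + 113757 = 95606$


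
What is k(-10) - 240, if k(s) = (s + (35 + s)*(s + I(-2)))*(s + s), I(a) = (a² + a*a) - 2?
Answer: 1960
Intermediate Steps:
I(a) = -2 + 2*a² (I(a) = (a² + a²) - 2 = 2*a² - 2 = -2 + 2*a²)
k(s) = 2*s*(s + (6 + s)*(35 + s)) (k(s) = (s + (35 + s)*(s + (-2 + 2*(-2)²)))*(s + s) = (s + (35 + s)*(s + (-2 + 2*4)))*(2*s) = (s + (35 + s)*(s + (-2 + 8)))*(2*s) = (s + (35 + s)*(s + 6))*(2*s) = (s + (35 + s)*(6 + s))*(2*s) = (s + (6 + s)*(35 + s))*(2*s) = 2*s*(s + (6 + s)*(35 + s)))
k(-10) - 240 = 2*(-10)*(210 + (-10)² + 42*(-10)) - 240 = 2*(-10)*(210 + 100 - 420) - 240 = 2*(-10)*(-110) - 240 = 2200 - 240 = 1960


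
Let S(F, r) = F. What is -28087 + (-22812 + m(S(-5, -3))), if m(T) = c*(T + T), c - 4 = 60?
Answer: -51539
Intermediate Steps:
c = 64 (c = 4 + 60 = 64)
m(T) = 128*T (m(T) = 64*(T + T) = 64*(2*T) = 128*T)
-28087 + (-22812 + m(S(-5, -3))) = -28087 + (-22812 + 128*(-5)) = -28087 + (-22812 - 640) = -28087 - 23452 = -51539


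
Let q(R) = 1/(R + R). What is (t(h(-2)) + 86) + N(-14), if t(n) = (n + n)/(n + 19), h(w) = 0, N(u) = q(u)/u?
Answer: 33713/392 ≈ 86.003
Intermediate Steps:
q(R) = 1/(2*R)
N(u) = 1/(2*u²) (N(u) = (1/(2*u))/u = 1/(2*u²))
t(n) = 2*n/(19 + n) (t(n) = (2*n)/(19 + n) = 2*n/(19 + n))
(t(h(-2)) + 86) + N(-14) = (2*0/(19 + 0) + 86) + (½)/(-14)² = (2*0/19 + 86) + (½)*(1/196) = (2*0*(1/19) + 86) + 1/392 = (0 + 86) + 1/392 = 86 + 1/392 = 33713/392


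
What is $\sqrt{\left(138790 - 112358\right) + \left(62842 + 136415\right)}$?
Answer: $\sqrt{225689} \approx 475.07$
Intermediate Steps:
$\sqrt{\left(138790 - 112358\right) + \left(62842 + 136415\right)} = \sqrt{\left(138790 - 112358\right) + 199257} = \sqrt{26432 + 199257} = \sqrt{225689}$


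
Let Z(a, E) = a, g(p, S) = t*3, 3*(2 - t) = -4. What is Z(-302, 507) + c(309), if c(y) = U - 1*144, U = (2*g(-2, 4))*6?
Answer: -326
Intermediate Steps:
t = 10/3 (t = 2 - ⅓*(-4) = 2 + 4/3 = 10/3 ≈ 3.3333)
g(p, S) = 10 (g(p, S) = (10/3)*3 = 10)
U = 120 (U = (2*10)*6 = 20*6 = 120)
c(y) = -24 (c(y) = 120 - 1*144 = 120 - 144 = -24)
Z(-302, 507) + c(309) = -302 - 24 = -326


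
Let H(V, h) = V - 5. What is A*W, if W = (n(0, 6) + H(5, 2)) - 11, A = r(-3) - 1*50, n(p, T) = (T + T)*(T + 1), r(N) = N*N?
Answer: -2993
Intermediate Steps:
r(N) = N²
n(p, T) = 2*T*(1 + T) (n(p, T) = (2*T)*(1 + T) = 2*T*(1 + T))
H(V, h) = -5 + V
A = -41 (A = (-3)² - 1*50 = 9 - 50 = -41)
W = 73 (W = (2*6*(1 + 6) + (-5 + 5)) - 11 = (2*6*7 + 0) - 11 = (84 + 0) - 11 = 84 - 11 = 73)
A*W = -41*73 = -2993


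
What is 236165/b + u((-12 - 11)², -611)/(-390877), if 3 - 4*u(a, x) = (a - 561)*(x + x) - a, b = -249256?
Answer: -89907891097/97428437512 ≈ -0.92281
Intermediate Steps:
u(a, x) = ¾ + a/4 - x*(-561 + a)/2 (u(a, x) = ¾ - ((a - 561)*(x + x) - a)/4 = ¾ - ((-561 + a)*(2*x) - a)/4 = ¾ - (2*x*(-561 + a) - a)/4 = ¾ - (-a + 2*x*(-561 + a))/4 = ¾ + (a/4 - x*(-561 + a)/2) = ¾ + a/4 - x*(-561 + a)/2)
236165/b + u((-12 - 11)², -611)/(-390877) = 236165/(-249256) + (¾ + (-12 - 11)²/4 + (561/2)*(-611) - ½*(-12 - 11)²*(-611))/(-390877) = 236165*(-1/249256) + (¾ + (¼)*(-23)² - 342771/2 - ½*(-23)²*(-611))*(-1/390877) = -236165/249256 + (¾ + (¼)*529 - 342771/2 - ½*529*(-611))*(-1/390877) = -236165/249256 + (¾ + 529/4 - 342771/2 + 323219/2)*(-1/390877) = -236165/249256 - 9643*(-1/390877) = -236165/249256 + 9643/390877 = -89907891097/97428437512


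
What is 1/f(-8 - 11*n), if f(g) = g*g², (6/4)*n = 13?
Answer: -27/29791000 ≈ -9.0631e-7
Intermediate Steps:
n = 26/3 (n = (⅔)*13 = 26/3 ≈ 8.6667)
f(g) = g³
1/f(-8 - 11*n) = 1/((-8 - 11*26/3)³) = 1/((-8 - 286/3)³) = 1/((-310/3)³) = 1/(-29791000/27) = -27/29791000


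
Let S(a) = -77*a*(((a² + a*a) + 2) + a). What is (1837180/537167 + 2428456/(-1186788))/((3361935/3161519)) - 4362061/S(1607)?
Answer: 13410990836452761255025474063/10380098540020686720363707265 ≈ 1.2920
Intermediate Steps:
S(a) = -77*a*(2 + a + 2*a²) (S(a) = -77*a*(((a² + a²) + 2) + a) = -77*a*((2*a² + 2) + a) = -77*a*((2 + 2*a²) + a) = -77*a*(2 + a + 2*a²))
(1837180/537167 + 2428456/(-1186788))/((3361935/3161519)) - 4362061/S(1607) = (1837180/537167 + 2428456/(-1186788))/((3361935/3161519)) - 4362061*(-1/(123739*(2 + 1607 + 2*1607²))) = (1837180*(1/537167) + 2428456*(-1/1186788))/((3361935*(1/3161519))) - 4362061*(-1/(123739*(2 + 1607 + 2*2582449))) = (1837180/537167 - 607114/296697)/(3361935/3161519) - 4362061*(-1/(123739*(2 + 1607 + 5164898))) = (218964188422/159375837399)*(3161519/3361935) - 4362061/((-77*1607*5166507)) = 692259442015733018/535811205906007065 - 4362061/(-639298409673) = 692259442015733018/535811205906007065 - 4362061*(-1/639298409673) = 692259442015733018/535811205906007065 + 396551/58118037243 = 13410990836452761255025474063/10380098540020686720363707265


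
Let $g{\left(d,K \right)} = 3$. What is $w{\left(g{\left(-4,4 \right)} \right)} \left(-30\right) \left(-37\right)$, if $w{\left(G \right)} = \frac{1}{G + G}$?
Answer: $185$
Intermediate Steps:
$w{\left(G \right)} = \frac{1}{2 G}$
$w{\left(g{\left(-4,4 \right)} \right)} \left(-30\right) \left(-37\right) = \frac{1}{2 \cdot 3} \left(-30\right) \left(-37\right) = \frac{1}{2} \cdot \frac{1}{3} \left(-30\right) \left(-37\right) = \frac{1}{6} \left(-30\right) \left(-37\right) = \left(-5\right) \left(-37\right) = 185$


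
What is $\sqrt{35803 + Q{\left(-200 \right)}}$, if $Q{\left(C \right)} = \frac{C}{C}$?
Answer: $2 \sqrt{8951} \approx 189.22$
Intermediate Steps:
$Q{\left(C \right)} = 1$
$\sqrt{35803 + Q{\left(-200 \right)}} = \sqrt{35803 + 1} = \sqrt{35804} = 2 \sqrt{8951}$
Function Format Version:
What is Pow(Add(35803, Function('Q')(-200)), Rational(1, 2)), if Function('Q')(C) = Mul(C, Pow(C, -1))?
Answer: Mul(2, Pow(8951, Rational(1, 2))) ≈ 189.22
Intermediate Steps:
Function('Q')(C) = 1
Pow(Add(35803, Function('Q')(-200)), Rational(1, 2)) = Pow(Add(35803, 1), Rational(1, 2)) = Pow(35804, Rational(1, 2)) = Mul(2, Pow(8951, Rational(1, 2)))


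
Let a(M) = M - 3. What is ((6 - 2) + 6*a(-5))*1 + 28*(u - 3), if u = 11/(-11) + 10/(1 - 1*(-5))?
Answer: -328/3 ≈ -109.33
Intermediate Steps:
a(M) = -3 + M
u = 2/3 (u = 11*(-1/11) + 10/(1 + 5) = -1 + 10/6 = -1 + 10*(1/6) = -1 + 5/3 = 2/3 ≈ 0.66667)
((6 - 2) + 6*a(-5))*1 + 28*(u - 3) = ((6 - 2) + 6*(-3 - 5))*1 + 28*(2/3 - 3) = (4 + 6*(-8))*1 + 28*(-7/3) = (4 - 48)*1 - 196/3 = -44*1 - 196/3 = -44 - 196/3 = -328/3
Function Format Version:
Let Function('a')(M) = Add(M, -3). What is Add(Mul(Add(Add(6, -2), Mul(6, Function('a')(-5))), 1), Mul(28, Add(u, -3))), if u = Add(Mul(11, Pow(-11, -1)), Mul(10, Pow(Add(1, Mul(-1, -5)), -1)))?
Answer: Rational(-328, 3) ≈ -109.33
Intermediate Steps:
Function('a')(M) = Add(-3, M)
u = Rational(2, 3) (u = Add(Mul(11, Rational(-1, 11)), Mul(10, Pow(Add(1, 5), -1))) = Add(-1, Mul(10, Pow(6, -1))) = Add(-1, Mul(10, Rational(1, 6))) = Add(-1, Rational(5, 3)) = Rational(2, 3) ≈ 0.66667)
Add(Mul(Add(Add(6, -2), Mul(6, Function('a')(-5))), 1), Mul(28, Add(u, -3))) = Add(Mul(Add(Add(6, -2), Mul(6, Add(-3, -5))), 1), Mul(28, Add(Rational(2, 3), -3))) = Add(Mul(Add(4, Mul(6, -8)), 1), Mul(28, Rational(-7, 3))) = Add(Mul(Add(4, -48), 1), Rational(-196, 3)) = Add(Mul(-44, 1), Rational(-196, 3)) = Add(-44, Rational(-196, 3)) = Rational(-328, 3)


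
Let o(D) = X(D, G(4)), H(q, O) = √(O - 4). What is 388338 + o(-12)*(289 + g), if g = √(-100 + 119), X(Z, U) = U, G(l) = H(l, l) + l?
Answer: 389494 + 4*√19 ≈ 3.8951e+5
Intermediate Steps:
H(q, O) = √(-4 + O)
G(l) = l + √(-4 + l) (G(l) = √(-4 + l) + l = l + √(-4 + l))
o(D) = 4 (o(D) = 4 + √(-4 + 4) = 4 + √0 = 4 + 0 = 4)
g = √19 ≈ 4.3589
388338 + o(-12)*(289 + g) = 388338 + 4*(289 + √19) = 388338 + (1156 + 4*√19) = 389494 + 4*√19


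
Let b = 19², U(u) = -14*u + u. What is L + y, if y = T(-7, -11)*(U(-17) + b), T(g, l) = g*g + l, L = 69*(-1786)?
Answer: -101118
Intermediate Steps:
L = -123234
T(g, l) = l + g² (T(g, l) = g² + l = l + g²)
U(u) = -13*u
b = 361
y = 22116 (y = (-11 + (-7)²)*(-13*(-17) + 361) = (-11 + 49)*(221 + 361) = 38*582 = 22116)
L + y = -123234 + 22116 = -101118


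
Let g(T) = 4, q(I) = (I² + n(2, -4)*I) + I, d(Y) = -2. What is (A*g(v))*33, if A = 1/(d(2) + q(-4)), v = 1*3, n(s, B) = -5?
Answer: 22/5 ≈ 4.4000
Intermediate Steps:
v = 3
q(I) = I² - 4*I (q(I) = (I² - 5*I) + I = I² - 4*I)
A = 1/30 (A = 1/(-2 - 4*(-4 - 4)) = 1/(-2 - 4*(-8)) = 1/(-2 + 32) = 1/30 ≈ 0.033333)
(A*g(v))*33 = ((1/30)*4)*33 = (2/15)*33 = 22/5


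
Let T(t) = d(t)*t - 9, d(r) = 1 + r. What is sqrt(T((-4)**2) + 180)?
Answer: sqrt(443) ≈ 21.048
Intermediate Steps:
T(t) = -9 + t*(1 + t) (T(t) = (1 + t)*t - 9 = t*(1 + t) - 9 = -9 + t*(1 + t))
sqrt(T((-4)**2) + 180) = sqrt((-9 + (-4)**2*(1 + (-4)**2)) + 180) = sqrt((-9 + 16*(1 + 16)) + 180) = sqrt((-9 + 16*17) + 180) = sqrt((-9 + 272) + 180) = sqrt(263 + 180) = sqrt(443)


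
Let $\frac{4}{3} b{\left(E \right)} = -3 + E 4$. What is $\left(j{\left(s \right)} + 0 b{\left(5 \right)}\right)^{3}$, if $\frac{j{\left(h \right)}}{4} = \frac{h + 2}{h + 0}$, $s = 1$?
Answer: $1728$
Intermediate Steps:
$b{\left(E \right)} = - \frac{9}{4} + 3 E$ ($b{\left(E \right)} = \frac{3 \left(-3 + E 4\right)}{4} = \frac{3 \left(-3 + 4 E\right)}{4} = - \frac{9}{4} + 3 E$)
$j{\left(h \right)} = \frac{4 \left(2 + h\right)}{h}$ ($j{\left(h \right)} = 4 \frac{h + 2}{h + 0} = 4 \frac{2 + h}{h} = \frac{4 \left(2 + h\right)}{h}$)
$\left(j{\left(s \right)} + 0 b{\left(5 \right)}\right)^{3} = \left(\left(4 + \frac{8}{1}\right) + 0 \left(- \frac{9}{4} + 3 \cdot 5\right)\right)^{3} = \left(\left(4 + 8 \cdot 1\right) + 0 \left(- \frac{9}{4} + 15\right)\right)^{3} = \left(\left(4 + 8\right) + 0 \cdot \frac{51}{4}\right)^{3} = \left(12 + 0\right)^{3} = 12^{3} = 1728$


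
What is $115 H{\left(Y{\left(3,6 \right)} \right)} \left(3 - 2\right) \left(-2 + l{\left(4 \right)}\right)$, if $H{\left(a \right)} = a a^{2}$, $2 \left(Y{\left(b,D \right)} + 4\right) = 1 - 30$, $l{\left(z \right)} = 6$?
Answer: $- \frac{5825095}{2} \approx -2.9125 \cdot 10^{6}$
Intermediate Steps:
$Y{\left(b,D \right)} = - \frac{37}{2}$ ($Y{\left(b,D \right)} = -4 + \frac{1 - 30}{2} = -4 + \frac{1}{2} \left(-29\right) = -4 - \frac{29}{2} = - \frac{37}{2}$)
$H{\left(a \right)} = a^{3}$
$115 H{\left(Y{\left(3,6 \right)} \right)} \left(3 - 2\right) \left(-2 + l{\left(4 \right)}\right) = 115 \left(- \frac{37}{2}\right)^{3} \left(3 - 2\right) \left(-2 + 6\right) = 115 \left(- \frac{50653}{8}\right) 1 \cdot 4 = 115 \left(\left(- \frac{50653}{8}\right) 4\right) = 115 \left(- \frac{50653}{2}\right) = - \frac{5825095}{2}$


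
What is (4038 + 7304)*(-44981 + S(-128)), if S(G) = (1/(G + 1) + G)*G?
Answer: -41190639322/127 ≈ -3.2434e+8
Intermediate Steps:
S(G) = G*(G + 1/(1 + G)) (S(G) = (1/(1 + G) + G)*G = (G + 1/(1 + G))*G = G*(G + 1/(1 + G)))
(4038 + 7304)*(-44981 + S(-128)) = (4038 + 7304)*(-44981 - 128*(1 - 128 + (-128)²)/(1 - 128)) = 11342*(-44981 - 128*(1 - 128 + 16384)/(-127)) = 11342*(-44981 - 128*(-1/127)*16257) = 11342*(-44981 + 2080896/127) = 11342*(-3631691/127) = -41190639322/127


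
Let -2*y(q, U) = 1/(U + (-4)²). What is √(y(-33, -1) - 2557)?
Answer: I*√2301330/30 ≈ 50.567*I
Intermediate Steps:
y(q, U) = -1/(2*(16 + U)) (y(q, U) = -1/(2*(U + (-4)²)) = -1/(2*(U + 16)) = -1/(2*(16 + U)))
√(y(-33, -1) - 2557) = √(-1/(32 + 2*(-1)) - 2557) = √(-1/(32 - 2) - 2557) = √(-1/30 - 2557) = √(-76711/30) = I*√2301330/30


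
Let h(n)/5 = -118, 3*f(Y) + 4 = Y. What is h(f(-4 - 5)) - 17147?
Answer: -17737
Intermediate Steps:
f(Y) = -4/3 + Y/3
h(n) = -590 (h(n) = 5*(-118) = -590)
h(f(-4 - 5)) - 17147 = -590 - 17147 = -17737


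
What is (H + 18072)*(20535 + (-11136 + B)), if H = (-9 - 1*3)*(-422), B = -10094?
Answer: -16079520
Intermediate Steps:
H = 5064 (H = (-9 - 3)*(-422) = -12*(-422) = 5064)
(H + 18072)*(20535 + (-11136 + B)) = (5064 + 18072)*(20535 + (-11136 - 10094)) = 23136*(20535 - 21230) = 23136*(-695) = -16079520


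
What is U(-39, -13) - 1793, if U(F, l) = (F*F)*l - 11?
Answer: -21577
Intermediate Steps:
U(F, l) = -11 + l*F² (U(F, l) = F²*l - 11 = l*F² - 11 = -11 + l*F²)
U(-39, -13) - 1793 = (-11 - 13*(-39)²) - 1793 = (-11 - 13*1521) - 1793 = (-11 - 19773) - 1793 = -19784 - 1793 = -21577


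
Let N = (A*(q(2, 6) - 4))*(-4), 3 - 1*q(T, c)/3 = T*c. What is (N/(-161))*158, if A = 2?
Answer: -39184/161 ≈ -243.38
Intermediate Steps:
q(T, c) = 9 - 3*T*c
N = 248 (N = (2*((9 - 3*2*6) - 4))*(-4) = (2*((9 - 36) - 4))*(-4) = (2*(-27 - 4))*(-4) = (2*(-31))*(-4) = -62*(-4) = 248)
(N/(-161))*158 = (248/(-161))*158 = -1/161*248*158 = -248/161*158 = -39184/161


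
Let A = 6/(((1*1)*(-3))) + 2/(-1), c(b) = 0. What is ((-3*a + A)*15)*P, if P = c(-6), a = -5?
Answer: 0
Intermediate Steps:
P = 0
A = -4 (A = 6/((1*(-3))) + 2*(-1) = 6/(-3) - 2 = 6*(-1/3) - 2 = -2 - 2 = -4)
((-3*a + A)*15)*P = ((-3*(-5) - 4)*15)*0 = ((15 - 4)*15)*0 = (11*15)*0 = 165*0 = 0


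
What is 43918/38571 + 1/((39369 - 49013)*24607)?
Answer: 10422176500973/9153280461468 ≈ 1.1386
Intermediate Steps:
43918/38571 + 1/((39369 - 49013)*24607) = 43918*(1/38571) + (1/24607)/(-9644) = 43918/38571 - 1/9644*1/24607 = 43918/38571 - 1/237309908 = 10422176500973/9153280461468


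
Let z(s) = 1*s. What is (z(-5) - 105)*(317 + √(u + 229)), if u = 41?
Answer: -34870 - 330*√30 ≈ -36678.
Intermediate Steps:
z(s) = s
(z(-5) - 105)*(317 + √(u + 229)) = (-5 - 105)*(317 + √(41 + 229)) = -110*(317 + √270) = -110*(317 + 3*√30) = -34870 - 330*√30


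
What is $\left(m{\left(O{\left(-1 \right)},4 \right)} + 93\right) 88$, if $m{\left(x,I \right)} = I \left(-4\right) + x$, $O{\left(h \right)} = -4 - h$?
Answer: $6512$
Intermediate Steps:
$m{\left(x,I \right)} = x - 4 I$ ($m{\left(x,I \right)} = - 4 I + x = x - 4 I$)
$\left(m{\left(O{\left(-1 \right)},4 \right)} + 93\right) 88 = \left(\left(\left(-4 - -1\right) - 16\right) + 93\right) 88 = \left(\left(\left(-4 + 1\right) - 16\right) + 93\right) 88 = \left(\left(-3 - 16\right) + 93\right) 88 = \left(-19 + 93\right) 88 = 74 \cdot 88 = 6512$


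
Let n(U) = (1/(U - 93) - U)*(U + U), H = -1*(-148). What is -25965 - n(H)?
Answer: 981069/55 ≈ 17838.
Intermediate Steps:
H = 148
n(U) = 2*U*(1/(-93 + U) - U) (n(U) = (1/(-93 + U) - U)*(2*U) = 2*U*(1/(-93 + U) - U))
-25965 - n(H) = -25965 - 2*148*(1 - 1*148**2 + 93*148)/(-93 + 148) = -25965 - 2*148*(1 - 1*21904 + 13764)/55 = -25965 - 2*148*(1 - 21904 + 13764)/55 = -25965 - 2*148*(-8139)/55 = -25965 - 1*(-2409144/55) = -25965 + 2409144/55 = 981069/55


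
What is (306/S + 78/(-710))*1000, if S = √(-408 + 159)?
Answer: -7800/71 - 102000*I*√249/83 ≈ -109.86 - 19392.0*I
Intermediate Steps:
S = I*√249 (S = √(-249) = I*√249 ≈ 15.78*I)
(306/S + 78/(-710))*1000 = (306/((I*√249)) + 78/(-710))*1000 = (306*(-I*√249/249) + 78*(-1/710))*1000 = (-102*I*√249/83 - 39/355)*1000 = (-39/355 - 102*I*√249/83)*1000 = -7800/71 - 102000*I*√249/83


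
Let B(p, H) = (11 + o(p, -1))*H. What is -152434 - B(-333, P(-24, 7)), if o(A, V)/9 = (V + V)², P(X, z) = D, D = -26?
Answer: -151212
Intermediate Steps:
P(X, z) = -26
o(A, V) = 36*V² (o(A, V) = 9*(V + V)² = 9*(2*V)² = 9*(4*V²) = 36*V²)
B(p, H) = 47*H (B(p, H) = (11 + 36*(-1)²)*H = (11 + 36*1)*H = (11 + 36)*H = 47*H)
-152434 - B(-333, P(-24, 7)) = -152434 - 47*(-26) = -152434 - 1*(-1222) = -152434 + 1222 = -151212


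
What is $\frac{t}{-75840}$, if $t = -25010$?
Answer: $\frac{2501}{7584} \approx 0.32977$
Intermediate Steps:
$\frac{t}{-75840} = - \frac{25010}{-75840} = \left(-25010\right) \left(- \frac{1}{75840}\right) = \frac{2501}{7584}$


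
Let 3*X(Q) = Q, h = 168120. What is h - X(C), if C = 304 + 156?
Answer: 503900/3 ≈ 1.6797e+5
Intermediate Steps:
C = 460
X(Q) = Q/3
h - X(C) = 168120 - 460/3 = 503900/3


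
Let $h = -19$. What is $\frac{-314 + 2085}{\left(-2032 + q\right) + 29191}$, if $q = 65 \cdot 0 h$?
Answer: $\frac{161}{2469} \approx 0.065209$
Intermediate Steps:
$q = 0$ ($q = 65 \cdot 0 \left(-19\right) = 0 \left(-19\right) = 0$)
$\frac{-314 + 2085}{\left(-2032 + q\right) + 29191} = \frac{-314 + 2085}{\left(-2032 + 0\right) + 29191} = \frac{1771}{-2032 + 29191} = \frac{1771}{27159} = 1771 \cdot \frac{1}{27159} = \frac{161}{2469}$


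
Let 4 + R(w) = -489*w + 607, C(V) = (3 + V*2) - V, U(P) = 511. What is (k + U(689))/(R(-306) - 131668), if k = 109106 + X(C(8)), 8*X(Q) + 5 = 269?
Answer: 109650/18569 ≈ 5.9050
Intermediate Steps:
C(V) = 3 + V (C(V) = (3 + 2*V) - V = 3 + V)
X(Q) = 33 (X(Q) = -5/8 + (⅛)*269 = -5/8 + 269/8 = 33)
k = 109139 (k = 109106 + 33 = 109139)
R(w) = 603 - 489*w (R(w) = -4 + (-489*w + 607) = -4 + (607 - 489*w) = 603 - 489*w)
(k + U(689))/(R(-306) - 131668) = (109139 + 511)/((603 - 489*(-306)) - 131668) = 109650/((603 + 149634) - 131668) = 109650/(150237 - 131668) = 109650/18569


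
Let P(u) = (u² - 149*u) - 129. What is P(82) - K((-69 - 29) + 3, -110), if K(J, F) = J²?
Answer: -14648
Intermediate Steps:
P(u) = -129 + u² - 149*u
P(82) - K((-69 - 29) + 3, -110) = (-129 + 82² - 149*82) - ((-69 - 29) + 3)² = (-129 + 6724 - 12218) - (-98 + 3)² = -5623 - 1*(-95)² = -5623 - 1*9025 = -5623 - 9025 = -14648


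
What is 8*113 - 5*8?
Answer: 864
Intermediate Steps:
8*113 - 5*8 = 904 - 40 = 864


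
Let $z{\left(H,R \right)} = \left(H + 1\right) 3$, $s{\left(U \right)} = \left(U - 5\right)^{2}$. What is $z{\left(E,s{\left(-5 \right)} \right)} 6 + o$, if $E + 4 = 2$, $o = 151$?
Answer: $133$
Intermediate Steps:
$s{\left(U \right)} = \left(-5 + U\right)^{2}$
$E = -2$ ($E = -4 + 2 = -2$)
$z{\left(H,R \right)} = 3 + 3 H$ ($z{\left(H,R \right)} = \left(1 + H\right) 3 = 3 + 3 H$)
$z{\left(E,s{\left(-5 \right)} \right)} 6 + o = \left(3 + 3 \left(-2\right)\right) 6 + 151 = \left(3 - 6\right) 6 + 151 = \left(-3\right) 6 + 151 = -18 + 151 = 133$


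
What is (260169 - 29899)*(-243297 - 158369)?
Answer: -92491629820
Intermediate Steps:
(260169 - 29899)*(-243297 - 158369) = 230270*(-401666) = -92491629820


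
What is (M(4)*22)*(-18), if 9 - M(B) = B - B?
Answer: -3564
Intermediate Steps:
M(B) = 9 (M(B) = 9 - (B - B) = 9 - 1*0 = 9 + 0 = 9)
(M(4)*22)*(-18) = (9*22)*(-18) = 198*(-18) = -3564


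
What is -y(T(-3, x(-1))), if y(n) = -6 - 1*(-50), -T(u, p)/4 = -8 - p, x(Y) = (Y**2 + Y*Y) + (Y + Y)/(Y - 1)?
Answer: -44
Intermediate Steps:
x(Y) = 2*Y**2 + 2*Y/(-1 + Y) (x(Y) = (Y**2 + Y**2) + (2*Y)/(-1 + Y) = 2*Y**2 + 2*Y/(-1 + Y))
T(u, p) = 32 + 4*p (T(u, p) = -4*(-8 - p) = 32 + 4*p)
y(n) = 44 (y(n) = -6 + 50 = 44)
-y(T(-3, x(-1))) = -1*44 = -44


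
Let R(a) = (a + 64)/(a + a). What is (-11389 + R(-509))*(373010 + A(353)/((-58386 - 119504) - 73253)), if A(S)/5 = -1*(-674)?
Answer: -543035526542196210/127831787 ≈ -4.2480e+9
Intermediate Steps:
A(S) = 3370 (A(S) = 5*(-1*(-674)) = 5*674 = 3370)
R(a) = (64 + a)/(2*a) (R(a) = (64 + a)/((2*a)) = (64 + a)*(1/(2*a)) = (64 + a)/(2*a))
(-11389 + R(-509))*(373010 + A(353)/((-58386 - 119504) - 73253)) = (-11389 + (½)*(64 - 509)/(-509))*(373010 + 3370/((-58386 - 119504) - 73253)) = (-11389 + (½)*(-1/509)*(-445))*(373010 + 3370/(-177890 - 73253)) = (-11389 + 445/1018)*(373010 + 3370/(-251143)) = -11593557*(373010 + 3370*(-1/251143))/1018 = -11593557*(373010 - 3370/251143)/1018 = -11593557/1018*93678847060/251143 = -543035526542196210/127831787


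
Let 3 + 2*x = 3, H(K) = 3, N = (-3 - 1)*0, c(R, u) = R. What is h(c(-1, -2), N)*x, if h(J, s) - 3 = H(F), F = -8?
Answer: 0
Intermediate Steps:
N = 0 (N = -4*0 = 0)
h(J, s) = 6 (h(J, s) = 3 + 3 = 6)
x = 0 (x = -3/2 + (½)*3 = -3/2 + 3/2 = 0)
h(c(-1, -2), N)*x = 6*0 = 0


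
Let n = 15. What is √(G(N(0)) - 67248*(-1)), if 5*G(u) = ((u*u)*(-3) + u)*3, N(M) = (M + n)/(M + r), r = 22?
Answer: 45*√16073/22 ≈ 259.32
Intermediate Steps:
N(M) = (15 + M)/(22 + M) (N(M) = (M + 15)/(M + 22) = (15 + M)/(22 + M))
G(u) = -9*u²/5 + 3*u/5 (G(u) = (((u*u)*(-3) + u)*3)/5 = ((u²*(-3) + u)*3)/5 = ((-3*u² + u)*3)/5 = ((u - 3*u²)*3)/5 = (-9*u² + 3*u)/5 = -9*u²/5 + 3*u/5)
√(G(N(0)) - 67248*(-1)) = √(3*((15 + 0)/(22 + 0))*(1 - 3*(15 + 0)/(22 + 0))/5 - 67248*(-1)) = √(3*(15/22)*(1 - 3*15/22)/5 + 67248) = √(3*((1/22)*15)*(1 - 3*15/22)/5 + 67248) = √((⅗)*(15/22)*(1 - 3*15/22) + 67248) = √((⅗)*(15/22)*(1 - 45/22) + 67248) = √((⅗)*(15/22)*(-23/22) + 67248) = √(-207/484 + 67248) = √(32547825/484) = 45*√16073/22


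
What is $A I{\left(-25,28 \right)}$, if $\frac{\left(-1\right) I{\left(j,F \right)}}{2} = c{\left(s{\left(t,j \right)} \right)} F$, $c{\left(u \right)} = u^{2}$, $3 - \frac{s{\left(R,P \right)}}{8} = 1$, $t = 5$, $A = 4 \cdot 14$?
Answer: $-802816$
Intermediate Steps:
$A = 56$
$s{\left(R,P \right)} = 16$ ($s{\left(R,P \right)} = 24 - 8 = 16$)
$I{\left(j,F \right)} = - 512 F$ ($I{\left(j,F \right)} = - 2 \cdot 16^{2} F = - 2 \cdot 256 F = - 512 F$)
$A I{\left(-25,28 \right)} = 56 \left(\left(-512\right) 28\right) = 56 \left(-14336\right) = -802816$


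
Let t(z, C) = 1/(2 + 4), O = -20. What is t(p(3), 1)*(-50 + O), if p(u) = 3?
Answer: -35/3 ≈ -11.667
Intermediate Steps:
t(z, C) = ⅙ (t(z, C) = 1/6 = ⅙)
t(p(3), 1)*(-50 + O) = (-50 - 20)/6 = (⅙)*(-70) = -35/3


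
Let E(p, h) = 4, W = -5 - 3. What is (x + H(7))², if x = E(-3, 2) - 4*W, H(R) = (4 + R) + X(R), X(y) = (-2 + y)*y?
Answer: 6724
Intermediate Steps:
W = -8
X(y) = y*(-2 + y)
H(R) = 4 + R + R*(-2 + R) (H(R) = (4 + R) + R*(-2 + R) = 4 + R + R*(-2 + R))
x = 36 (x = 4 - 4*(-8) = 4 + 32 = 36)
(x + H(7))² = (36 + (4 + 7² - 1*7))² = (36 + (4 + 49 - 7))² = (36 + 46)² = 82² = 6724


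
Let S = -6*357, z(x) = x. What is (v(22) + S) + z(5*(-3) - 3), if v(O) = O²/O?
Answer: -2138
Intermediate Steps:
v(O) = O
S = -2142
(v(22) + S) + z(5*(-3) - 3) = (22 - 2142) + (5*(-3) - 3) = -2120 + (-15 - 3) = -2120 - 18 = -2138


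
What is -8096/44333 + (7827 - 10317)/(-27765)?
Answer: -7626418/82060383 ≈ -0.092937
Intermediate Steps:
-8096/44333 + (7827 - 10317)/(-27765) = -8096*1/44333 - 2490*(-1/27765) = -8096/44333 + 166/1851 = -7626418/82060383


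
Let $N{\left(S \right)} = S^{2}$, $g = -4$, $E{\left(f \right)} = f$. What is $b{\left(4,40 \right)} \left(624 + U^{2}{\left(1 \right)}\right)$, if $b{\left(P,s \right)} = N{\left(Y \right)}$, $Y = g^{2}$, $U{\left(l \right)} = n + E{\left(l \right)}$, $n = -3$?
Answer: $160768$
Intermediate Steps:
$U{\left(l \right)} = -3 + l$
$Y = 16$ ($Y = \left(-4\right)^{2} = 16$)
$b{\left(P,s \right)} = 256$ ($b{\left(P,s \right)} = 16^{2} = 256$)
$b{\left(4,40 \right)} \left(624 + U^{2}{\left(1 \right)}\right) = 256 \left(624 + \left(-3 + 1\right)^{2}\right) = 256 \left(624 + \left(-2\right)^{2}\right) = 256 \left(624 + 4\right) = 256 \cdot 628 = 160768$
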